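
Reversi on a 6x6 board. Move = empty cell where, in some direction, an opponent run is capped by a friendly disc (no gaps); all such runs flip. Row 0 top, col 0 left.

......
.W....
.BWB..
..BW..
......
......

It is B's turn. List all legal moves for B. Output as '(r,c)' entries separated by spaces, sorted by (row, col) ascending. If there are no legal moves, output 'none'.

Answer: (0,1) (1,2) (3,4) (4,3)

Derivation:
(0,0): no bracket -> illegal
(0,1): flips 1 -> legal
(0,2): no bracket -> illegal
(1,0): no bracket -> illegal
(1,2): flips 1 -> legal
(1,3): no bracket -> illegal
(2,0): no bracket -> illegal
(2,4): no bracket -> illegal
(3,1): no bracket -> illegal
(3,4): flips 1 -> legal
(4,2): no bracket -> illegal
(4,3): flips 1 -> legal
(4,4): no bracket -> illegal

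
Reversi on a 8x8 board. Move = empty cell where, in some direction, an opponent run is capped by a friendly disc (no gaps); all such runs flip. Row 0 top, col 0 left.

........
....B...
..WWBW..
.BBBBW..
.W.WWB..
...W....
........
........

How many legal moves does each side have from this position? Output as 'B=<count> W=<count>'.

-- B to move --
(1,1): flips 1 -> legal
(1,2): flips 2 -> legal
(1,3): flips 2 -> legal
(1,5): flips 2 -> legal
(1,6): flips 1 -> legal
(2,1): flips 2 -> legal
(2,6): flips 1 -> legal
(3,0): no bracket -> illegal
(3,6): flips 2 -> legal
(4,0): no bracket -> illegal
(4,2): flips 2 -> legal
(4,6): flips 1 -> legal
(5,0): flips 1 -> legal
(5,1): flips 1 -> legal
(5,2): flips 1 -> legal
(5,4): flips 2 -> legal
(5,5): flips 1 -> legal
(6,2): no bracket -> illegal
(6,3): flips 2 -> legal
(6,4): no bracket -> illegal
B mobility = 16
-- W to move --
(0,3): flips 1 -> legal
(0,4): flips 3 -> legal
(0,5): flips 1 -> legal
(1,3): flips 1 -> legal
(1,5): no bracket -> illegal
(2,0): no bracket -> illegal
(2,1): flips 2 -> legal
(3,0): flips 4 -> legal
(3,6): no bracket -> illegal
(4,0): flips 1 -> legal
(4,2): flips 1 -> legal
(4,6): flips 1 -> legal
(5,4): no bracket -> illegal
(5,5): flips 1 -> legal
(5,6): flips 2 -> legal
W mobility = 11

Answer: B=16 W=11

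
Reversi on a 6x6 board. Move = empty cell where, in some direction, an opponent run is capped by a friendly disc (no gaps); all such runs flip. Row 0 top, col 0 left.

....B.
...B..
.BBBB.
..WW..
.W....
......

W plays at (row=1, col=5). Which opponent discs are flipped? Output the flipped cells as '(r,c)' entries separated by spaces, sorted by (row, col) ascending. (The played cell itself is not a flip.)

Dir NW: opp run (0,4), next=edge -> no flip
Dir N: first cell '.' (not opp) -> no flip
Dir NE: edge -> no flip
Dir W: first cell '.' (not opp) -> no flip
Dir E: edge -> no flip
Dir SW: opp run (2,4) capped by W -> flip
Dir S: first cell '.' (not opp) -> no flip
Dir SE: edge -> no flip

Answer: (2,4)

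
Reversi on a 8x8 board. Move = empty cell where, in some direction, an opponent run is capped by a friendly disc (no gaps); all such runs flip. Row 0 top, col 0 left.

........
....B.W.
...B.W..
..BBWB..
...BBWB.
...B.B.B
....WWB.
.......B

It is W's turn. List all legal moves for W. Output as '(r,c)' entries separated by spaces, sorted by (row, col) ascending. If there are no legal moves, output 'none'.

(0,3): flips 1 -> legal
(0,4): no bracket -> illegal
(0,5): no bracket -> illegal
(1,2): flips 1 -> legal
(1,3): no bracket -> illegal
(1,5): no bracket -> illegal
(2,1): no bracket -> illegal
(2,2): no bracket -> illegal
(2,4): no bracket -> illegal
(2,6): no bracket -> illegal
(3,1): flips 2 -> legal
(3,6): flips 1 -> legal
(3,7): flips 2 -> legal
(4,1): no bracket -> illegal
(4,2): flips 3 -> legal
(4,7): flips 1 -> legal
(5,2): flips 1 -> legal
(5,4): flips 1 -> legal
(5,6): no bracket -> illegal
(6,2): no bracket -> illegal
(6,3): no bracket -> illegal
(6,7): flips 1 -> legal
(7,5): no bracket -> illegal
(7,6): no bracket -> illegal

Answer: (0,3) (1,2) (3,1) (3,6) (3,7) (4,2) (4,7) (5,2) (5,4) (6,7)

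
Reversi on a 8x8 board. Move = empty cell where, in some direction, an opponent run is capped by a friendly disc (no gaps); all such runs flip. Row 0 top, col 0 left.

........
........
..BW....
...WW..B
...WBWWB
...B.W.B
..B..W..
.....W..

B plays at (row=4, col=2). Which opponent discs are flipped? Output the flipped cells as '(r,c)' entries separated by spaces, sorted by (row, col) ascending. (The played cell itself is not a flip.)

Dir NW: first cell '.' (not opp) -> no flip
Dir N: first cell '.' (not opp) -> no flip
Dir NE: opp run (3,3), next='.' -> no flip
Dir W: first cell '.' (not opp) -> no flip
Dir E: opp run (4,3) capped by B -> flip
Dir SW: first cell '.' (not opp) -> no flip
Dir S: first cell '.' (not opp) -> no flip
Dir SE: first cell 'B' (not opp) -> no flip

Answer: (4,3)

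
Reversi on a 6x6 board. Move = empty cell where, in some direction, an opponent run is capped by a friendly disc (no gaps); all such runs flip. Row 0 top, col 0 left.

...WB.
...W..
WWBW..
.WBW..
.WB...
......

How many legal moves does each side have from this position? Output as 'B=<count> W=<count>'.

-- B to move --
(0,2): flips 1 -> legal
(1,0): flips 1 -> legal
(1,1): no bracket -> illegal
(1,2): no bracket -> illegal
(1,4): flips 1 -> legal
(2,4): flips 2 -> legal
(3,0): flips 1 -> legal
(3,4): flips 1 -> legal
(4,0): flips 2 -> legal
(4,3): no bracket -> illegal
(4,4): flips 1 -> legal
(5,0): flips 1 -> legal
(5,1): no bracket -> illegal
(5,2): no bracket -> illegal
B mobility = 9
-- W to move --
(0,5): flips 1 -> legal
(1,1): flips 1 -> legal
(1,2): no bracket -> illegal
(1,4): no bracket -> illegal
(1,5): no bracket -> illegal
(4,3): flips 2 -> legal
(5,1): flips 1 -> legal
(5,2): no bracket -> illegal
(5,3): flips 1 -> legal
W mobility = 5

Answer: B=9 W=5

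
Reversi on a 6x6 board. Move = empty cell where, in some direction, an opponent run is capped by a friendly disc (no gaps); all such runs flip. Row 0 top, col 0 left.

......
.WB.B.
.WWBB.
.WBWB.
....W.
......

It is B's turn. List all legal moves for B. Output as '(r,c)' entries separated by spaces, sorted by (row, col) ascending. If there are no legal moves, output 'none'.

Answer: (1,0) (2,0) (3,0) (4,2) (4,3) (5,4)

Derivation:
(0,0): no bracket -> illegal
(0,1): no bracket -> illegal
(0,2): no bracket -> illegal
(1,0): flips 2 -> legal
(1,3): no bracket -> illegal
(2,0): flips 2 -> legal
(3,0): flips 2 -> legal
(3,5): no bracket -> illegal
(4,0): no bracket -> illegal
(4,1): no bracket -> illegal
(4,2): flips 1 -> legal
(4,3): flips 1 -> legal
(4,5): no bracket -> illegal
(5,3): no bracket -> illegal
(5,4): flips 1 -> legal
(5,5): no bracket -> illegal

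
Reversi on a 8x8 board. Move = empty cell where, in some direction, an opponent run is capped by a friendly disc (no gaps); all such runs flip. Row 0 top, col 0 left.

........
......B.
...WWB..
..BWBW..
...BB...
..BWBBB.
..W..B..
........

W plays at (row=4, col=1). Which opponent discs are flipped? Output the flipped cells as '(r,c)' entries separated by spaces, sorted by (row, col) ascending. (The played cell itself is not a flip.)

Dir NW: first cell '.' (not opp) -> no flip
Dir N: first cell '.' (not opp) -> no flip
Dir NE: opp run (3,2) capped by W -> flip
Dir W: first cell '.' (not opp) -> no flip
Dir E: first cell '.' (not opp) -> no flip
Dir SW: first cell '.' (not opp) -> no flip
Dir S: first cell '.' (not opp) -> no flip
Dir SE: opp run (5,2), next='.' -> no flip

Answer: (3,2)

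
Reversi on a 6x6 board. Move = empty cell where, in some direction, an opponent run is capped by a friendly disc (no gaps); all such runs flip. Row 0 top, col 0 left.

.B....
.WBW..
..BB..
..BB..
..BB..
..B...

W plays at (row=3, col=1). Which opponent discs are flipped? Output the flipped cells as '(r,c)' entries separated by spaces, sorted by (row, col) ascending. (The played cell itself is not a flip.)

Answer: (2,2)

Derivation:
Dir NW: first cell '.' (not opp) -> no flip
Dir N: first cell '.' (not opp) -> no flip
Dir NE: opp run (2,2) capped by W -> flip
Dir W: first cell '.' (not opp) -> no flip
Dir E: opp run (3,2) (3,3), next='.' -> no flip
Dir SW: first cell '.' (not opp) -> no flip
Dir S: first cell '.' (not opp) -> no flip
Dir SE: opp run (4,2), next='.' -> no flip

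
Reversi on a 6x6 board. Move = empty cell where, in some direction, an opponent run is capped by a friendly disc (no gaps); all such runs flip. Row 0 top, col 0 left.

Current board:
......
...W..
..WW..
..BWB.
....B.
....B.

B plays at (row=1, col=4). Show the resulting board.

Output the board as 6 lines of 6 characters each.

Place B at (1,4); scan 8 dirs for brackets.
Dir NW: first cell '.' (not opp) -> no flip
Dir N: first cell '.' (not opp) -> no flip
Dir NE: first cell '.' (not opp) -> no flip
Dir W: opp run (1,3), next='.' -> no flip
Dir E: first cell '.' (not opp) -> no flip
Dir SW: opp run (2,3) capped by B -> flip
Dir S: first cell '.' (not opp) -> no flip
Dir SE: first cell '.' (not opp) -> no flip
All flips: (2,3)

Answer: ......
...WB.
..WB..
..BWB.
....B.
....B.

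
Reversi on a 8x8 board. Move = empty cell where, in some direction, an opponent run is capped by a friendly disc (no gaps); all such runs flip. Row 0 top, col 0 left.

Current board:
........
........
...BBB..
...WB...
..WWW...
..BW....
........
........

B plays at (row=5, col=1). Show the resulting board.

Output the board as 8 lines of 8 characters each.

Place B at (5,1); scan 8 dirs for brackets.
Dir NW: first cell '.' (not opp) -> no flip
Dir N: first cell '.' (not opp) -> no flip
Dir NE: opp run (4,2) (3,3) capped by B -> flip
Dir W: first cell '.' (not opp) -> no flip
Dir E: first cell 'B' (not opp) -> no flip
Dir SW: first cell '.' (not opp) -> no flip
Dir S: first cell '.' (not opp) -> no flip
Dir SE: first cell '.' (not opp) -> no flip
All flips: (3,3) (4,2)

Answer: ........
........
...BBB..
...BB...
..BWW...
.BBW....
........
........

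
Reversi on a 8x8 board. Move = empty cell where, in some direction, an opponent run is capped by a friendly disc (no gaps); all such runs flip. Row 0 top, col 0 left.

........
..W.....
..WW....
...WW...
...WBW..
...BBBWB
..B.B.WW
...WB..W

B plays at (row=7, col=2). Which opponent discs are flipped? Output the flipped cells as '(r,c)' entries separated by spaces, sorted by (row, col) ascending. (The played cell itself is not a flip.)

Dir NW: first cell '.' (not opp) -> no flip
Dir N: first cell 'B' (not opp) -> no flip
Dir NE: first cell '.' (not opp) -> no flip
Dir W: first cell '.' (not opp) -> no flip
Dir E: opp run (7,3) capped by B -> flip
Dir SW: edge -> no flip
Dir S: edge -> no flip
Dir SE: edge -> no flip

Answer: (7,3)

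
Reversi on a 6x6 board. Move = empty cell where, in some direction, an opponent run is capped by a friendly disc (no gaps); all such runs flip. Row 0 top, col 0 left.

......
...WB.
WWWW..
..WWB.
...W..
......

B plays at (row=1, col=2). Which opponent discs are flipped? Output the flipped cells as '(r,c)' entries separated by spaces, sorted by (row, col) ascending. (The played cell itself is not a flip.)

Dir NW: first cell '.' (not opp) -> no flip
Dir N: first cell '.' (not opp) -> no flip
Dir NE: first cell '.' (not opp) -> no flip
Dir W: first cell '.' (not opp) -> no flip
Dir E: opp run (1,3) capped by B -> flip
Dir SW: opp run (2,1), next='.' -> no flip
Dir S: opp run (2,2) (3,2), next='.' -> no flip
Dir SE: opp run (2,3) capped by B -> flip

Answer: (1,3) (2,3)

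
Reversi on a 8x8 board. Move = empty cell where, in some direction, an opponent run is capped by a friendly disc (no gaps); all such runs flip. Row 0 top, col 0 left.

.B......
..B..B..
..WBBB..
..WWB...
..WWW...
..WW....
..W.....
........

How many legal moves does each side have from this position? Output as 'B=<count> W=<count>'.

-- B to move --
(1,1): no bracket -> illegal
(1,3): no bracket -> illegal
(2,1): flips 1 -> legal
(3,1): flips 2 -> legal
(3,5): no bracket -> illegal
(4,1): flips 1 -> legal
(4,5): no bracket -> illegal
(5,1): flips 2 -> legal
(5,4): flips 1 -> legal
(5,5): no bracket -> illegal
(6,1): flips 2 -> legal
(6,3): flips 3 -> legal
(6,4): no bracket -> illegal
(7,1): no bracket -> illegal
(7,2): flips 5 -> legal
(7,3): no bracket -> illegal
B mobility = 8
-- W to move --
(0,0): no bracket -> illegal
(0,2): flips 1 -> legal
(0,3): no bracket -> illegal
(0,4): no bracket -> illegal
(0,5): no bracket -> illegal
(0,6): flips 2 -> legal
(1,0): no bracket -> illegal
(1,1): no bracket -> illegal
(1,3): flips 1 -> legal
(1,4): flips 3 -> legal
(1,6): flips 2 -> legal
(2,1): no bracket -> illegal
(2,6): flips 3 -> legal
(3,5): flips 1 -> legal
(3,6): no bracket -> illegal
(4,5): no bracket -> illegal
W mobility = 7

Answer: B=8 W=7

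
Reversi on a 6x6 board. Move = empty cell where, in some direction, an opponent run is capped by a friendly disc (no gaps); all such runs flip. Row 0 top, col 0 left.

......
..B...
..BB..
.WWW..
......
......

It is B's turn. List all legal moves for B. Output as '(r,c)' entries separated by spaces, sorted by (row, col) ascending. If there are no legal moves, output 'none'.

(2,0): no bracket -> illegal
(2,1): no bracket -> illegal
(2,4): no bracket -> illegal
(3,0): no bracket -> illegal
(3,4): no bracket -> illegal
(4,0): flips 1 -> legal
(4,1): flips 1 -> legal
(4,2): flips 1 -> legal
(4,3): flips 1 -> legal
(4,4): flips 1 -> legal

Answer: (4,0) (4,1) (4,2) (4,3) (4,4)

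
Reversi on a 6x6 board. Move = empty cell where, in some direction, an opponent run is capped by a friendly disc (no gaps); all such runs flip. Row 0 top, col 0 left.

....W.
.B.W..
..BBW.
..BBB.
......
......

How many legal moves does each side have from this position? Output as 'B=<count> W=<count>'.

-- B to move --
(0,2): no bracket -> illegal
(0,3): flips 1 -> legal
(0,5): no bracket -> illegal
(1,2): no bracket -> illegal
(1,4): flips 1 -> legal
(1,5): flips 1 -> legal
(2,5): flips 1 -> legal
(3,5): no bracket -> illegal
B mobility = 4
-- W to move --
(0,0): no bracket -> illegal
(0,1): no bracket -> illegal
(0,2): no bracket -> illegal
(1,0): no bracket -> illegal
(1,2): no bracket -> illegal
(1,4): no bracket -> illegal
(2,0): no bracket -> illegal
(2,1): flips 2 -> legal
(2,5): no bracket -> illegal
(3,1): flips 1 -> legal
(3,5): no bracket -> illegal
(4,1): no bracket -> illegal
(4,2): flips 1 -> legal
(4,3): flips 2 -> legal
(4,4): flips 1 -> legal
(4,5): no bracket -> illegal
W mobility = 5

Answer: B=4 W=5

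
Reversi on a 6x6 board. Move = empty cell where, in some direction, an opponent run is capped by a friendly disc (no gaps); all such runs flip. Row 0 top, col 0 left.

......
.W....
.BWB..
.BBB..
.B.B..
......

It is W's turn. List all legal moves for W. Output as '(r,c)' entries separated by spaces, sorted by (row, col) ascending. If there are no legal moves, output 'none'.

(1,0): no bracket -> illegal
(1,2): no bracket -> illegal
(1,3): no bracket -> illegal
(1,4): no bracket -> illegal
(2,0): flips 1 -> legal
(2,4): flips 1 -> legal
(3,0): no bracket -> illegal
(3,4): no bracket -> illegal
(4,0): flips 1 -> legal
(4,2): flips 1 -> legal
(4,4): flips 1 -> legal
(5,0): no bracket -> illegal
(5,1): flips 3 -> legal
(5,2): no bracket -> illegal
(5,3): no bracket -> illegal
(5,4): no bracket -> illegal

Answer: (2,0) (2,4) (4,0) (4,2) (4,4) (5,1)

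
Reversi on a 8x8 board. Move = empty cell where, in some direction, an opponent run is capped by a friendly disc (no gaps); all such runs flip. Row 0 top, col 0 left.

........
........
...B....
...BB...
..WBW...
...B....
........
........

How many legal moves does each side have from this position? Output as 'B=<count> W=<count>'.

-- B to move --
(3,1): flips 1 -> legal
(3,2): no bracket -> illegal
(3,5): flips 1 -> legal
(4,1): flips 1 -> legal
(4,5): flips 1 -> legal
(5,1): flips 1 -> legal
(5,2): no bracket -> illegal
(5,4): flips 1 -> legal
(5,5): flips 1 -> legal
B mobility = 7
-- W to move --
(1,2): no bracket -> illegal
(1,3): no bracket -> illegal
(1,4): no bracket -> illegal
(2,2): flips 1 -> legal
(2,4): flips 2 -> legal
(2,5): no bracket -> illegal
(3,2): no bracket -> illegal
(3,5): no bracket -> illegal
(4,5): no bracket -> illegal
(5,2): no bracket -> illegal
(5,4): no bracket -> illegal
(6,2): flips 1 -> legal
(6,3): no bracket -> illegal
(6,4): flips 1 -> legal
W mobility = 4

Answer: B=7 W=4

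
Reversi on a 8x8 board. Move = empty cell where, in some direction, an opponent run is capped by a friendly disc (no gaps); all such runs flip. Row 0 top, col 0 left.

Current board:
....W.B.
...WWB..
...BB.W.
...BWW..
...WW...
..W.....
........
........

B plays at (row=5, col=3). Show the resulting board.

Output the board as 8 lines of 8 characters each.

Answer: ....W.B.
...WWB..
...BB.W.
...BWW..
...BW...
..WB....
........
........

Derivation:
Place B at (5,3); scan 8 dirs for brackets.
Dir NW: first cell '.' (not opp) -> no flip
Dir N: opp run (4,3) capped by B -> flip
Dir NE: opp run (4,4) (3,5) (2,6), next='.' -> no flip
Dir W: opp run (5,2), next='.' -> no flip
Dir E: first cell '.' (not opp) -> no flip
Dir SW: first cell '.' (not opp) -> no flip
Dir S: first cell '.' (not opp) -> no flip
Dir SE: first cell '.' (not opp) -> no flip
All flips: (4,3)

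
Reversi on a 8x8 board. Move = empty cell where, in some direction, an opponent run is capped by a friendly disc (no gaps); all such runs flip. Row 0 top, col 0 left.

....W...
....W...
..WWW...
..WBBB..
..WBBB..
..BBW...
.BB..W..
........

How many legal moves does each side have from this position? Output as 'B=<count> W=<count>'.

Answer: B=12 W=8

Derivation:
-- B to move --
(0,3): no bracket -> illegal
(0,5): no bracket -> illegal
(1,1): flips 1 -> legal
(1,2): flips 4 -> legal
(1,3): flips 2 -> legal
(1,5): flips 1 -> legal
(2,1): flips 1 -> legal
(2,5): no bracket -> illegal
(3,1): flips 2 -> legal
(4,1): flips 1 -> legal
(5,1): flips 1 -> legal
(5,5): flips 1 -> legal
(5,6): no bracket -> illegal
(6,3): flips 1 -> legal
(6,4): flips 1 -> legal
(6,6): no bracket -> illegal
(7,4): no bracket -> illegal
(7,5): no bracket -> illegal
(7,6): flips 2 -> legal
B mobility = 12
-- W to move --
(2,5): no bracket -> illegal
(2,6): no bracket -> illegal
(3,6): flips 4 -> legal
(4,1): no bracket -> illegal
(4,6): flips 4 -> legal
(5,0): no bracket -> illegal
(5,1): flips 2 -> legal
(5,5): flips 2 -> legal
(5,6): flips 2 -> legal
(6,0): no bracket -> illegal
(6,3): flips 3 -> legal
(6,4): flips 1 -> legal
(7,0): no bracket -> illegal
(7,1): no bracket -> illegal
(7,2): flips 2 -> legal
(7,3): no bracket -> illegal
W mobility = 8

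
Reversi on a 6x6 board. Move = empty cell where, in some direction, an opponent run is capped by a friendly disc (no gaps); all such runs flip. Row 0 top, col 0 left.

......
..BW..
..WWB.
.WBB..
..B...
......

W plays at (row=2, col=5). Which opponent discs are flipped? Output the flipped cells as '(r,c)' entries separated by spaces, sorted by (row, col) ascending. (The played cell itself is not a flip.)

Answer: (2,4)

Derivation:
Dir NW: first cell '.' (not opp) -> no flip
Dir N: first cell '.' (not opp) -> no flip
Dir NE: edge -> no flip
Dir W: opp run (2,4) capped by W -> flip
Dir E: edge -> no flip
Dir SW: first cell '.' (not opp) -> no flip
Dir S: first cell '.' (not opp) -> no flip
Dir SE: edge -> no flip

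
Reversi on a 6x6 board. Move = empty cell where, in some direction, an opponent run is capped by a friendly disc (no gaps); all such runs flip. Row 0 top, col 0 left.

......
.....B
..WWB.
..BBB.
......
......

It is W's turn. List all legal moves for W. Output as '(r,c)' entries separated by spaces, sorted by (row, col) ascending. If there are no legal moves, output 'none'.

Answer: (2,5) (4,1) (4,2) (4,3) (4,4) (4,5)

Derivation:
(0,4): no bracket -> illegal
(0,5): no bracket -> illegal
(1,3): no bracket -> illegal
(1,4): no bracket -> illegal
(2,1): no bracket -> illegal
(2,5): flips 1 -> legal
(3,1): no bracket -> illegal
(3,5): no bracket -> illegal
(4,1): flips 1 -> legal
(4,2): flips 1 -> legal
(4,3): flips 1 -> legal
(4,4): flips 1 -> legal
(4,5): flips 1 -> legal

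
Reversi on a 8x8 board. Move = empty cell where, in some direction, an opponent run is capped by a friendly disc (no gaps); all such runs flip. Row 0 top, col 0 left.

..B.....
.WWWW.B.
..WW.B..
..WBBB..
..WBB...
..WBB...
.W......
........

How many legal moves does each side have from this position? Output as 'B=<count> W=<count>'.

-- B to move --
(0,0): flips 2 -> legal
(0,1): flips 2 -> legal
(0,3): flips 3 -> legal
(0,4): no bracket -> illegal
(0,5): no bracket -> illegal
(1,0): no bracket -> illegal
(1,5): no bracket -> illegal
(2,0): flips 1 -> legal
(2,1): flips 1 -> legal
(2,4): flips 1 -> legal
(3,1): flips 2 -> legal
(4,1): flips 1 -> legal
(5,0): no bracket -> illegal
(5,1): flips 2 -> legal
(6,0): no bracket -> illegal
(6,2): flips 5 -> legal
(6,3): no bracket -> illegal
(7,0): flips 2 -> legal
(7,1): no bracket -> illegal
(7,2): no bracket -> illegal
B mobility = 11
-- W to move --
(0,1): no bracket -> illegal
(0,3): no bracket -> illegal
(0,5): no bracket -> illegal
(0,6): no bracket -> illegal
(0,7): flips 4 -> legal
(1,5): no bracket -> illegal
(1,7): no bracket -> illegal
(2,4): flips 1 -> legal
(2,6): no bracket -> illegal
(2,7): no bracket -> illegal
(3,6): flips 4 -> legal
(4,5): flips 3 -> legal
(4,6): no bracket -> illegal
(5,5): flips 4 -> legal
(6,2): no bracket -> illegal
(6,3): flips 3 -> legal
(6,4): flips 1 -> legal
(6,5): flips 2 -> legal
W mobility = 8

Answer: B=11 W=8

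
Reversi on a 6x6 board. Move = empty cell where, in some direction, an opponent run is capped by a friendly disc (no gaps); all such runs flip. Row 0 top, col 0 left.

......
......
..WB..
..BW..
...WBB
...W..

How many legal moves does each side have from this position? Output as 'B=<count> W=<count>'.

Answer: B=6 W=7

Derivation:
-- B to move --
(1,1): flips 2 -> legal
(1,2): flips 1 -> legal
(1,3): no bracket -> illegal
(2,1): flips 1 -> legal
(2,4): no bracket -> illegal
(3,1): no bracket -> illegal
(3,4): flips 1 -> legal
(4,2): flips 1 -> legal
(5,2): no bracket -> illegal
(5,4): flips 1 -> legal
B mobility = 6
-- W to move --
(1,2): no bracket -> illegal
(1,3): flips 1 -> legal
(1,4): no bracket -> illegal
(2,1): flips 1 -> legal
(2,4): flips 1 -> legal
(3,1): flips 1 -> legal
(3,4): no bracket -> illegal
(3,5): flips 1 -> legal
(4,1): no bracket -> illegal
(4,2): flips 1 -> legal
(5,4): no bracket -> illegal
(5,5): flips 1 -> legal
W mobility = 7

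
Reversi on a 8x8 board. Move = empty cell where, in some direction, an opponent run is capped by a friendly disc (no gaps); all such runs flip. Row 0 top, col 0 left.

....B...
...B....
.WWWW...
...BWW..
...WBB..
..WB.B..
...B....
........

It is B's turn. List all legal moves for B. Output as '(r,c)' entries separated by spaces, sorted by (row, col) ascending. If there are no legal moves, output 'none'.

(1,0): no bracket -> illegal
(1,1): flips 1 -> legal
(1,2): flips 2 -> legal
(1,4): flips 2 -> legal
(1,5): flips 1 -> legal
(2,0): no bracket -> illegal
(2,5): flips 1 -> legal
(2,6): flips 1 -> legal
(3,0): no bracket -> illegal
(3,1): flips 1 -> legal
(3,2): no bracket -> illegal
(3,6): flips 2 -> legal
(4,1): flips 1 -> legal
(4,2): flips 1 -> legal
(4,6): flips 2 -> legal
(5,1): flips 1 -> legal
(5,4): no bracket -> illegal
(6,1): no bracket -> illegal
(6,2): no bracket -> illegal

Answer: (1,1) (1,2) (1,4) (1,5) (2,5) (2,6) (3,1) (3,6) (4,1) (4,2) (4,6) (5,1)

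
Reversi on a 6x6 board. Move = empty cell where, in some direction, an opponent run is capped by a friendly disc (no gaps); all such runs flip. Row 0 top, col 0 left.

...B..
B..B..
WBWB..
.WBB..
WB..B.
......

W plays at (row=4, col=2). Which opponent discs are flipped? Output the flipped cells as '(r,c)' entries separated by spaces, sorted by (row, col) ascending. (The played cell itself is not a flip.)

Dir NW: first cell 'W' (not opp) -> no flip
Dir N: opp run (3,2) capped by W -> flip
Dir NE: opp run (3,3), next='.' -> no flip
Dir W: opp run (4,1) capped by W -> flip
Dir E: first cell '.' (not opp) -> no flip
Dir SW: first cell '.' (not opp) -> no flip
Dir S: first cell '.' (not opp) -> no flip
Dir SE: first cell '.' (not opp) -> no flip

Answer: (3,2) (4,1)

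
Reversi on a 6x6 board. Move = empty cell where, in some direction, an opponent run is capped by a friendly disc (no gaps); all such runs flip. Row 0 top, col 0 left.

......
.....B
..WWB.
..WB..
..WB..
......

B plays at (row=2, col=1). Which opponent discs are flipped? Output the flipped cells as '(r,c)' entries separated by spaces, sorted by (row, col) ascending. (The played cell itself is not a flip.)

Dir NW: first cell '.' (not opp) -> no flip
Dir N: first cell '.' (not opp) -> no flip
Dir NE: first cell '.' (not opp) -> no flip
Dir W: first cell '.' (not opp) -> no flip
Dir E: opp run (2,2) (2,3) capped by B -> flip
Dir SW: first cell '.' (not opp) -> no flip
Dir S: first cell '.' (not opp) -> no flip
Dir SE: opp run (3,2) capped by B -> flip

Answer: (2,2) (2,3) (3,2)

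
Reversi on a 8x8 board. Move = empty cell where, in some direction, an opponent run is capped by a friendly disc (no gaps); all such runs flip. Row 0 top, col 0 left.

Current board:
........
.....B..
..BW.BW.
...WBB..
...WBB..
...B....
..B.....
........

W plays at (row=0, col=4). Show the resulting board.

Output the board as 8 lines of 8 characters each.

Place W at (0,4); scan 8 dirs for brackets.
Dir NW: edge -> no flip
Dir N: edge -> no flip
Dir NE: edge -> no flip
Dir W: first cell '.' (not opp) -> no flip
Dir E: first cell '.' (not opp) -> no flip
Dir SW: first cell '.' (not opp) -> no flip
Dir S: first cell '.' (not opp) -> no flip
Dir SE: opp run (1,5) capped by W -> flip
All flips: (1,5)

Answer: ....W...
.....W..
..BW.BW.
...WBB..
...WBB..
...B....
..B.....
........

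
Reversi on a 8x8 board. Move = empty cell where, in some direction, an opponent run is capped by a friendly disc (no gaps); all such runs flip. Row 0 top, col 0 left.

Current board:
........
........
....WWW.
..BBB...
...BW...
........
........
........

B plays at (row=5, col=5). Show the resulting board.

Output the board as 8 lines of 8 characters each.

Answer: ........
........
....WWW.
..BBB...
...BB...
.....B..
........
........

Derivation:
Place B at (5,5); scan 8 dirs for brackets.
Dir NW: opp run (4,4) capped by B -> flip
Dir N: first cell '.' (not opp) -> no flip
Dir NE: first cell '.' (not opp) -> no flip
Dir W: first cell '.' (not opp) -> no flip
Dir E: first cell '.' (not opp) -> no flip
Dir SW: first cell '.' (not opp) -> no flip
Dir S: first cell '.' (not opp) -> no flip
Dir SE: first cell '.' (not opp) -> no flip
All flips: (4,4)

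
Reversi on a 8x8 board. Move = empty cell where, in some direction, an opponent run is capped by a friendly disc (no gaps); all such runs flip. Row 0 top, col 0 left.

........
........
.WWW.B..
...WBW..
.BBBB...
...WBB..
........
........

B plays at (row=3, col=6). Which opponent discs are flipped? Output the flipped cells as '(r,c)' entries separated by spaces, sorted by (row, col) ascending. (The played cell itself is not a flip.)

Answer: (3,5)

Derivation:
Dir NW: first cell 'B' (not opp) -> no flip
Dir N: first cell '.' (not opp) -> no flip
Dir NE: first cell '.' (not opp) -> no flip
Dir W: opp run (3,5) capped by B -> flip
Dir E: first cell '.' (not opp) -> no flip
Dir SW: first cell '.' (not opp) -> no flip
Dir S: first cell '.' (not opp) -> no flip
Dir SE: first cell '.' (not opp) -> no flip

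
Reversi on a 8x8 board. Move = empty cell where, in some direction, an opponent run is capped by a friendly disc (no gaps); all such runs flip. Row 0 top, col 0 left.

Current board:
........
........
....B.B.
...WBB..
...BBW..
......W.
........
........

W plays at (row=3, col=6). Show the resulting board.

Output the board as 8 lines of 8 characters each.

Place W at (3,6); scan 8 dirs for brackets.
Dir NW: first cell '.' (not opp) -> no flip
Dir N: opp run (2,6), next='.' -> no flip
Dir NE: first cell '.' (not opp) -> no flip
Dir W: opp run (3,5) (3,4) capped by W -> flip
Dir E: first cell '.' (not opp) -> no flip
Dir SW: first cell 'W' (not opp) -> no flip
Dir S: first cell '.' (not opp) -> no flip
Dir SE: first cell '.' (not opp) -> no flip
All flips: (3,4) (3,5)

Answer: ........
........
....B.B.
...WWWW.
...BBW..
......W.
........
........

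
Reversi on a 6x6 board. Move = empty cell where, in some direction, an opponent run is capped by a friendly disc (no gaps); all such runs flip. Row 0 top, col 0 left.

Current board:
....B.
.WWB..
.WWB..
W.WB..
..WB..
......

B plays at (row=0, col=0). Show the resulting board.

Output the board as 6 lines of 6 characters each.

Place B at (0,0); scan 8 dirs for brackets.
Dir NW: edge -> no flip
Dir N: edge -> no flip
Dir NE: edge -> no flip
Dir W: edge -> no flip
Dir E: first cell '.' (not opp) -> no flip
Dir SW: edge -> no flip
Dir S: first cell '.' (not opp) -> no flip
Dir SE: opp run (1,1) (2,2) capped by B -> flip
All flips: (1,1) (2,2)

Answer: B...B.
.BWB..
.WBB..
W.WB..
..WB..
......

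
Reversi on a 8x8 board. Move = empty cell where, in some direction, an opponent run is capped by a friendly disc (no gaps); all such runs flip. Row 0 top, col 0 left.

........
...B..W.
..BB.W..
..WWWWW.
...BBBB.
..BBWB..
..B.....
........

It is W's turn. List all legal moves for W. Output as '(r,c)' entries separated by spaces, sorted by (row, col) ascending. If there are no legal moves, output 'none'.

Answer: (0,3) (1,1) (1,2) (1,4) (5,1) (5,6) (5,7) (6,1) (6,3) (6,5) (6,6) (7,1)

Derivation:
(0,2): no bracket -> illegal
(0,3): flips 2 -> legal
(0,4): no bracket -> illegal
(1,1): flips 1 -> legal
(1,2): flips 2 -> legal
(1,4): flips 1 -> legal
(2,1): no bracket -> illegal
(2,4): no bracket -> illegal
(3,1): no bracket -> illegal
(3,7): no bracket -> illegal
(4,1): no bracket -> illegal
(4,2): no bracket -> illegal
(4,7): no bracket -> illegal
(5,1): flips 2 -> legal
(5,6): flips 3 -> legal
(5,7): flips 1 -> legal
(6,1): flips 2 -> legal
(6,3): flips 2 -> legal
(6,4): no bracket -> illegal
(6,5): flips 2 -> legal
(6,6): flips 2 -> legal
(7,1): flips 3 -> legal
(7,2): no bracket -> illegal
(7,3): no bracket -> illegal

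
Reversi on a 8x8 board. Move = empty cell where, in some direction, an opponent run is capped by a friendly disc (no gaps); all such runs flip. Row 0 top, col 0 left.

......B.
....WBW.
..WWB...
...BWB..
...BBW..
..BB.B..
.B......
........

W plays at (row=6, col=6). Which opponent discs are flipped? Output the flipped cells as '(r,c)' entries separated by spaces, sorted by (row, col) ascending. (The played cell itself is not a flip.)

Answer: (3,3) (4,4) (5,5)

Derivation:
Dir NW: opp run (5,5) (4,4) (3,3) capped by W -> flip
Dir N: first cell '.' (not opp) -> no flip
Dir NE: first cell '.' (not opp) -> no flip
Dir W: first cell '.' (not opp) -> no flip
Dir E: first cell '.' (not opp) -> no flip
Dir SW: first cell '.' (not opp) -> no flip
Dir S: first cell '.' (not opp) -> no flip
Dir SE: first cell '.' (not opp) -> no flip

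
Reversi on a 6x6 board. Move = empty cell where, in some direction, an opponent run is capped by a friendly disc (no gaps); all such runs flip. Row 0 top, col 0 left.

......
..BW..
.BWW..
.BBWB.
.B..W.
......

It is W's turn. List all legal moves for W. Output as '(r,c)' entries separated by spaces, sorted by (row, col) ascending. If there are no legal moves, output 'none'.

Answer: (0,1) (0,2) (1,1) (2,0) (2,4) (3,0) (3,5) (4,0) (4,2) (4,5) (5,0)

Derivation:
(0,1): flips 1 -> legal
(0,2): flips 1 -> legal
(0,3): no bracket -> illegal
(1,0): no bracket -> illegal
(1,1): flips 1 -> legal
(2,0): flips 1 -> legal
(2,4): flips 1 -> legal
(2,5): no bracket -> illegal
(3,0): flips 2 -> legal
(3,5): flips 1 -> legal
(4,0): flips 1 -> legal
(4,2): flips 1 -> legal
(4,3): no bracket -> illegal
(4,5): flips 1 -> legal
(5,0): flips 2 -> legal
(5,1): no bracket -> illegal
(5,2): no bracket -> illegal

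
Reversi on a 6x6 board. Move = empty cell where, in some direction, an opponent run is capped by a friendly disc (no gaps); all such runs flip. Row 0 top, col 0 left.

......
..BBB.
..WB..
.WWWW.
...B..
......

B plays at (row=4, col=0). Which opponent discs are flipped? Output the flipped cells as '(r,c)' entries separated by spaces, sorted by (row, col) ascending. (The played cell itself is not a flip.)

Dir NW: edge -> no flip
Dir N: first cell '.' (not opp) -> no flip
Dir NE: opp run (3,1) (2,2) capped by B -> flip
Dir W: edge -> no flip
Dir E: first cell '.' (not opp) -> no flip
Dir SW: edge -> no flip
Dir S: first cell '.' (not opp) -> no flip
Dir SE: first cell '.' (not opp) -> no flip

Answer: (2,2) (3,1)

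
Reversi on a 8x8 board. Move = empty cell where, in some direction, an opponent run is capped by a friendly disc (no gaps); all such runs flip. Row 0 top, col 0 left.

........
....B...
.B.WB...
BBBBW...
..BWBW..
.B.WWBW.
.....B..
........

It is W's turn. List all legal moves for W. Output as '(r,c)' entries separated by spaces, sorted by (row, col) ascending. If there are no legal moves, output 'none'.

Answer: (0,4) (0,5) (1,0) (2,0) (2,5) (3,5) (4,1) (7,4) (7,5) (7,6)

Derivation:
(0,3): no bracket -> illegal
(0,4): flips 2 -> legal
(0,5): flips 1 -> legal
(1,0): flips 2 -> legal
(1,1): no bracket -> illegal
(1,2): no bracket -> illegal
(1,3): no bracket -> illegal
(1,5): no bracket -> illegal
(2,0): flips 2 -> legal
(2,2): no bracket -> illegal
(2,5): flips 1 -> legal
(3,5): flips 1 -> legal
(4,0): no bracket -> illegal
(4,1): flips 2 -> legal
(4,6): no bracket -> illegal
(5,0): no bracket -> illegal
(5,2): no bracket -> illegal
(6,0): no bracket -> illegal
(6,1): no bracket -> illegal
(6,2): no bracket -> illegal
(6,4): no bracket -> illegal
(6,6): no bracket -> illegal
(7,4): flips 1 -> legal
(7,5): flips 2 -> legal
(7,6): flips 1 -> legal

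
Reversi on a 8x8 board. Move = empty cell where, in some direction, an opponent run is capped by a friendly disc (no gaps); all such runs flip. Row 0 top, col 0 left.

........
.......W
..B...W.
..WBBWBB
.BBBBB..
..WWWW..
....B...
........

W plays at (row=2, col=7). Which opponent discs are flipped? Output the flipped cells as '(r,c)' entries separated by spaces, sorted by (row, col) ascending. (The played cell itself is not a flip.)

Answer: (3,6) (4,5)

Derivation:
Dir NW: first cell '.' (not opp) -> no flip
Dir N: first cell 'W' (not opp) -> no flip
Dir NE: edge -> no flip
Dir W: first cell 'W' (not opp) -> no flip
Dir E: edge -> no flip
Dir SW: opp run (3,6) (4,5) capped by W -> flip
Dir S: opp run (3,7), next='.' -> no flip
Dir SE: edge -> no flip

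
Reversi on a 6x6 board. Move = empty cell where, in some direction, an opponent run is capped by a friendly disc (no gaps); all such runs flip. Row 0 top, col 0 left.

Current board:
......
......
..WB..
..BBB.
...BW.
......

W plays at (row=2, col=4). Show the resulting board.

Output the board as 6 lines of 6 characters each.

Answer: ......
......
..WWW.
..BBW.
...BW.
......

Derivation:
Place W at (2,4); scan 8 dirs for brackets.
Dir NW: first cell '.' (not opp) -> no flip
Dir N: first cell '.' (not opp) -> no flip
Dir NE: first cell '.' (not opp) -> no flip
Dir W: opp run (2,3) capped by W -> flip
Dir E: first cell '.' (not opp) -> no flip
Dir SW: opp run (3,3), next='.' -> no flip
Dir S: opp run (3,4) capped by W -> flip
Dir SE: first cell '.' (not opp) -> no flip
All flips: (2,3) (3,4)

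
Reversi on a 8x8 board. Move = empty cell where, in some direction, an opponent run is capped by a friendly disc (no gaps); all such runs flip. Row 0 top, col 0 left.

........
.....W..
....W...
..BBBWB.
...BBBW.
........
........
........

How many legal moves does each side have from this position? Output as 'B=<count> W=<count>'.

Answer: B=6 W=7

Derivation:
-- B to move --
(0,4): no bracket -> illegal
(0,5): no bracket -> illegal
(0,6): flips 2 -> legal
(1,3): no bracket -> illegal
(1,4): flips 1 -> legal
(1,6): no bracket -> illegal
(2,3): no bracket -> illegal
(2,5): flips 1 -> legal
(2,6): flips 1 -> legal
(3,7): no bracket -> illegal
(4,7): flips 1 -> legal
(5,5): no bracket -> illegal
(5,6): flips 1 -> legal
(5,7): no bracket -> illegal
B mobility = 6
-- W to move --
(2,1): no bracket -> illegal
(2,2): no bracket -> illegal
(2,3): no bracket -> illegal
(2,5): no bracket -> illegal
(2,6): flips 1 -> legal
(2,7): no bracket -> illegal
(3,1): flips 3 -> legal
(3,7): flips 1 -> legal
(4,1): no bracket -> illegal
(4,2): flips 4 -> legal
(4,7): no bracket -> illegal
(5,2): no bracket -> illegal
(5,3): flips 1 -> legal
(5,4): flips 2 -> legal
(5,5): flips 1 -> legal
(5,6): no bracket -> illegal
W mobility = 7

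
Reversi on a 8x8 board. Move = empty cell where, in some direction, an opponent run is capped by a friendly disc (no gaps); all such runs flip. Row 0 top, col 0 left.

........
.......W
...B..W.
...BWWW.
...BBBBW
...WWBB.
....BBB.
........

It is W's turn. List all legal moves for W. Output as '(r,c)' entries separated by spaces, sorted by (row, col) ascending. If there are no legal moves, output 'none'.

(1,2): flips 1 -> legal
(1,3): flips 3 -> legal
(1,4): no bracket -> illegal
(2,2): no bracket -> illegal
(2,4): no bracket -> illegal
(3,2): flips 2 -> legal
(3,7): no bracket -> illegal
(4,2): flips 4 -> legal
(5,2): flips 1 -> legal
(5,7): flips 3 -> legal
(6,3): no bracket -> illegal
(6,7): flips 2 -> legal
(7,3): no bracket -> illegal
(7,4): flips 3 -> legal
(7,5): flips 4 -> legal
(7,6): flips 4 -> legal
(7,7): no bracket -> illegal

Answer: (1,2) (1,3) (3,2) (4,2) (5,2) (5,7) (6,7) (7,4) (7,5) (7,6)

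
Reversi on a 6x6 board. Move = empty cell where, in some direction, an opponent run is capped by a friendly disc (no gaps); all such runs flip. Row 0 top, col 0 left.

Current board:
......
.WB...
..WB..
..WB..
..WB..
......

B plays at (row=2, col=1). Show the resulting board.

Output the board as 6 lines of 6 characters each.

Answer: ......
.WB...
.BBB..
..BB..
..WB..
......

Derivation:
Place B at (2,1); scan 8 dirs for brackets.
Dir NW: first cell '.' (not opp) -> no flip
Dir N: opp run (1,1), next='.' -> no flip
Dir NE: first cell 'B' (not opp) -> no flip
Dir W: first cell '.' (not opp) -> no flip
Dir E: opp run (2,2) capped by B -> flip
Dir SW: first cell '.' (not opp) -> no flip
Dir S: first cell '.' (not opp) -> no flip
Dir SE: opp run (3,2) capped by B -> flip
All flips: (2,2) (3,2)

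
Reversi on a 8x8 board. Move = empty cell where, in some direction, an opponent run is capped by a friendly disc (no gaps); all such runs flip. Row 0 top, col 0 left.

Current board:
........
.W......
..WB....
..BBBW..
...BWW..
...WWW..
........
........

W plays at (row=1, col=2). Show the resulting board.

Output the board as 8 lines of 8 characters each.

Answer: ........
.WW.....
..WW....
..BBWW..
...BWW..
...WWW..
........
........

Derivation:
Place W at (1,2); scan 8 dirs for brackets.
Dir NW: first cell '.' (not opp) -> no flip
Dir N: first cell '.' (not opp) -> no flip
Dir NE: first cell '.' (not opp) -> no flip
Dir W: first cell 'W' (not opp) -> no flip
Dir E: first cell '.' (not opp) -> no flip
Dir SW: first cell '.' (not opp) -> no flip
Dir S: first cell 'W' (not opp) -> no flip
Dir SE: opp run (2,3) (3,4) capped by W -> flip
All flips: (2,3) (3,4)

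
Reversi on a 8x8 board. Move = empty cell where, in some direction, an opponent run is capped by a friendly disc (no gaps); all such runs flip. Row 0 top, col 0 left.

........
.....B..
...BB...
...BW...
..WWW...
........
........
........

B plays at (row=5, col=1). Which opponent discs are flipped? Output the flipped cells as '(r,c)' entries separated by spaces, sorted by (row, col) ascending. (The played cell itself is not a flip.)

Answer: (4,2)

Derivation:
Dir NW: first cell '.' (not opp) -> no flip
Dir N: first cell '.' (not opp) -> no flip
Dir NE: opp run (4,2) capped by B -> flip
Dir W: first cell '.' (not opp) -> no flip
Dir E: first cell '.' (not opp) -> no flip
Dir SW: first cell '.' (not opp) -> no flip
Dir S: first cell '.' (not opp) -> no flip
Dir SE: first cell '.' (not opp) -> no flip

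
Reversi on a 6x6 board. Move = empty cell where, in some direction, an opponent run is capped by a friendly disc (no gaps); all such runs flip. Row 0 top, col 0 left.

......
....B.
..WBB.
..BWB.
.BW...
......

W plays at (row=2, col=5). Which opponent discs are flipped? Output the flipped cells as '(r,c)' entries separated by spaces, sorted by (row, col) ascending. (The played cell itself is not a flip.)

Answer: (2,3) (2,4)

Derivation:
Dir NW: opp run (1,4), next='.' -> no flip
Dir N: first cell '.' (not opp) -> no flip
Dir NE: edge -> no flip
Dir W: opp run (2,4) (2,3) capped by W -> flip
Dir E: edge -> no flip
Dir SW: opp run (3,4), next='.' -> no flip
Dir S: first cell '.' (not opp) -> no flip
Dir SE: edge -> no flip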